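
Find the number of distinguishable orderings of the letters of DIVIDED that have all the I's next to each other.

Treat the 2 copies of I as a single block. The multiset to arrange is then {II, D, D, D, E, V}, 6 items in all.
That gives (6)!/(3!) = 120 arrangements.

120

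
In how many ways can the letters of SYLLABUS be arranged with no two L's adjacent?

There are 8!/(2!·2!) = 10080 arrangements of SYLLABUS in total.
If the two L's are adjacent, glue them into one block, leaving 7 items to arrange: (7)!/(2!) = 2520 ways.
Hence 10080 − 2520 = 7560.

7560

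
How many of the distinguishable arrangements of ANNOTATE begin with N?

With the first slot taken by N, it remains to arrange the other 7 letters (ANOTATE).
Those 7 letters have A appearing twice and T appearing twice, giving (7)!/(2!·2!) = 1260.

1260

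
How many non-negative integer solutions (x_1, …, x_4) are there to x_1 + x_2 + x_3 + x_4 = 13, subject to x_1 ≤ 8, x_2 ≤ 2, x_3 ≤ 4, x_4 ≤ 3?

Without the upper bounds there are C(16,3) = 560 ways to split 13 among 4 variables.
Subtract solutions that violate a single cap (substitute x_i' = x_i − (cap_i+1)): x_1 ≥ 9 gives C(7,3) = 35; x_2 ≥ 3 gives C(13,3) = 286; x_3 ≥ 5 gives C(11,3) = 165; x_4 ≥ 4 gives C(12,3) = 220. Together 706.
Add back pairs where two caps are both exceeded: 4 + 0 + 1 + 56 + 84 + 35 = 180.
Subtract triples: 0 + 0 + 0 + 4 = 4.
By inclusion–exclusion the count is 560 − 706 + 180 − 4 = 30.

30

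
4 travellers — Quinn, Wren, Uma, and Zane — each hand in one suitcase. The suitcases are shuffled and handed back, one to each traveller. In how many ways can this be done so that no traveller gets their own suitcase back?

9

This is the derangement count D_4: permutations of 4 items with no fixed point.
By inclusion–exclusion this is Σ_{j=0}^{4} (−1)^j C(4,j)·(4−j)!.
Computing: 24 − 24 + 12 − 4 + 1 = 9.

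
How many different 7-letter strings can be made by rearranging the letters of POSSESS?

210

POSSESS has 7 letters with S appearing 4 times.
Dividing 7! = 5040 by 4! = 24 for the repeated letters gives 210.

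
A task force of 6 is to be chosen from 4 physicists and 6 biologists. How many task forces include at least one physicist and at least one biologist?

209

With no constraint there are C(10,6) = 210 possible selections.
Subtract selections that omit an entire group: no physicists → C(6,6) = 1; no biologists → C(4,6) = 0.
Both groups omitted at once is impossible, so 210 − 1 = 209.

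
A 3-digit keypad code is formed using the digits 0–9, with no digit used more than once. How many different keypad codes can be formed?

With no repetition, fill the 3 digits in order: 10 choices, then 9, down to 8.
10 × 9 × 8 = 720.

720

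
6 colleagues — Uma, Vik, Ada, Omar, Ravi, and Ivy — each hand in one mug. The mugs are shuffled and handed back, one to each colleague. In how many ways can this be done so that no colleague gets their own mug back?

265

This is the derangement count D_6: permutations of 6 items with no fixed point.
By inclusion–exclusion this is Σ_{j=0}^{6} (−1)^j C(6,j)·(6−j)!.
Computing: 720 − 720 + 360 − 120 + 30 − 6 + 1 = 265.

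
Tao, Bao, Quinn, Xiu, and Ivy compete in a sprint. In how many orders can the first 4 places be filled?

120

There are 5 choices for 1st place, 4 for 2nd, and so on down to 2 for position 4.
That gives 5 × 4 × 3 × 2 = 120.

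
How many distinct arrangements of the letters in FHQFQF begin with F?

30

Fix F in the first position and arrange the remaining 5 letters.
Those 5 letters have F appearing twice and Q appearing twice, giving (5)!/(2!·2!) = 30.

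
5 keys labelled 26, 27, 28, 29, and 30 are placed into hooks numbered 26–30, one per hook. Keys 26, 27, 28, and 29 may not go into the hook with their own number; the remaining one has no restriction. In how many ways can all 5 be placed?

53

Let Aᵢ (for 26 ≤ i ≤ 29) be the placements that put key i in its forbidden hook. Any j of these fix j positions, leaving (5−j)! ways to fill the rest, and there are C(4,j) ways to pick which j.
By inclusion–exclusion, the number of valid placements is Σ_{j=0}^{4} (−1)^j C(4,j)·(5−j)!.
Computing: 120 − 96 + 36 − 8 + 1 = 53.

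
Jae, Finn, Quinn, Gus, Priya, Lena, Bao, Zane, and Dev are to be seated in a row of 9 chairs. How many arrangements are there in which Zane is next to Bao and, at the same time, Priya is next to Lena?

20160

Treat {Zane,Bao} as one block (2 orders) and {Priya,Lena} as another (2 orders).
That leaves 7 units to arrange: 2 × 2 × 7! = 4 × 5040 = 20160.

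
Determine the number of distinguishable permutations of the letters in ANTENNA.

Letter multiplicities in ANTENNA: A×2, E×1, N×3, T×1.
Dividing 7! = 5040 by 3!·2! = 12 for the repeated letters gives 420.

420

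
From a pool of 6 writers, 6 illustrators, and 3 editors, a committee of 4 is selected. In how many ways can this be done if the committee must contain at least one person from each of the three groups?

Unrestricted: C(15,4) = 1365 ways to pick any 4 of the 15.
Subtract selections that omit an entire group: no writers → C(9,4) = 126; no illustrators → C(9,4) = 126; no editors → C(12,4) = 495.
Add back selections omitting two groups (i.e. drawn from a single group): C(6,4) + C(6,4) + C(3,4) = 30.
By inclusion–exclusion: 1365 − 747 + 30 = 648.

648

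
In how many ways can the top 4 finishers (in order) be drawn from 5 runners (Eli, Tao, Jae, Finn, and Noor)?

120

This is an ordered selection of 4 from 5: P(5,4).
That gives 5 × 4 × 3 × 2 = 120.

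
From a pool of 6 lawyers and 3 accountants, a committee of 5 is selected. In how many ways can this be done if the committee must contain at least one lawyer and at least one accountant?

120

With no constraint there are C(9,5) = 126 possible selections.
Selections missing a whole group: no lawyers → C(3,5) = 0; no accountants → C(6,5) = 6.
Both groups omitted at once is impossible, so 126 − 6 = 120.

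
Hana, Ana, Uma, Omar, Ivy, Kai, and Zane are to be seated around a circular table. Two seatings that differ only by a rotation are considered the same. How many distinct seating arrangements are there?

720

Fix one person's seat to break rotational symmetry; the remaining 6 people can be arranged in (6)! = 720 ways.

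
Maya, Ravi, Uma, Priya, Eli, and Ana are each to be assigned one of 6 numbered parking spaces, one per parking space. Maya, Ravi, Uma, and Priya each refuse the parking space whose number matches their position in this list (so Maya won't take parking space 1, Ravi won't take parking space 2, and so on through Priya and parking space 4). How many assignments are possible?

362

Let Aᵢ (for 1 ≤ i ≤ 4) be the placements that put person i in their forbidden parking space. Any j of these fix j positions, leaving (6−j)! ways to fill the rest, and there are C(4,j) ways to pick which j.
By inclusion–exclusion, the number of valid placements is Σ_{j=0}^{4} (−1)^j C(4,j)·(6−j)!.
Computing: 720 − 480 + 144 − 24 + 2 = 362.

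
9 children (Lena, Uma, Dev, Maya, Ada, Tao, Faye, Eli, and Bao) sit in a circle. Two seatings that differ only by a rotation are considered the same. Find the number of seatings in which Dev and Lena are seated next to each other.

Treat {Dev, Lena} as one unit (2 internal orders) and seat the resulting 8 units around the table: (7)! circular arrangements.
So 2 × (7)! = 2 × 5040 = 10080.

10080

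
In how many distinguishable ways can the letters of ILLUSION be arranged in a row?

10080

ILLUSION has 8 letters with I appearing twice and L appearing twice.
The number of distinct arrangements is 8!/(2!·2!) = 40320/4 = 10080.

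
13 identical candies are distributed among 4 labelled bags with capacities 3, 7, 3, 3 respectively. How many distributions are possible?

20

Ignoring the caps, the number of non-negative solutions to x_1+…+x_4 = 13 is C(16,3) = 560.
Subtract solutions that violate a single cap (substitute x_i' = x_i − (cap_i+1)): x_1 ≥ 4 gives C(12,3) = 220; x_2 ≥ 8 gives C(8,3) = 56; x_3 ≥ 4 gives C(12,3) = 220; x_4 ≥ 4 gives C(12,3) = 220. Together 716.
Add back pairs where two caps are both exceeded: 4 + 56 + 56 + 4 + 4 + 56 = 180.
Subtract triples: 0 + 0 + 4 + 0 = 4.
By inclusion–exclusion the count is 560 − 716 + 180 − 4 = 20.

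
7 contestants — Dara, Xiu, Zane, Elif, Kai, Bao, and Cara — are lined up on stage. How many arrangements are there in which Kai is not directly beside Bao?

There are 7! = 5040 arrangements in all. If Kai and Bao are adjacent, merging them into one block gives 2·(6)! = 1440 arrangements.
So 5040 − 1440 = 3600 arrangements keep them apart.

3600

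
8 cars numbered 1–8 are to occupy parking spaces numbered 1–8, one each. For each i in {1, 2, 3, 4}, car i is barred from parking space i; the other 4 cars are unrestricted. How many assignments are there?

Let Aᵢ (for 1 ≤ i ≤ 4) be the placements that put car i in its forbidden parking space. Any j of these fix j positions, leaving (8−j)! ways to fill the rest, and there are C(4,j) ways to pick which j.
By inclusion–exclusion, the number of valid placements is Σ_{j=0}^{4} (−1)^j C(4,j)·(8−j)!.
Computing: 40320 − 20160 + 4320 − 480 + 24 = 24024.

24024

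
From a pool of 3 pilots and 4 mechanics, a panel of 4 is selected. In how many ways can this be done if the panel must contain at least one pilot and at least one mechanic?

34

With no constraint there are C(7,4) = 35 possible selections.
Subtract selections that omit an entire group: no pilots → C(4,4) = 1; no mechanics → C(3,4) = 0.
Both groups omitted at once is impossible, so 35 − 1 = 34.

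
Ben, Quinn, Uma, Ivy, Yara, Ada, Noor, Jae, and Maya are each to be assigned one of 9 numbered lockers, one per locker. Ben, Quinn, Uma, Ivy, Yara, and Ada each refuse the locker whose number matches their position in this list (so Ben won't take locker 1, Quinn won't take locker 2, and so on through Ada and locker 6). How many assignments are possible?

Let Aᵢ (for 1 ≤ i ≤ 6) be the placements that put person i in their forbidden locker. Any j of these fix j positions, leaving (9−j)! ways to fill the rest, and there are C(6,j) ways to pick which j.
By inclusion–exclusion, the number of valid placements is Σ_{j=0}^{6} (−1)^j C(6,j)·(9−j)!.
Computing: 362880 − 241920 + 75600 − 14400 + 1800 − 144 + 6 = 183822.

183822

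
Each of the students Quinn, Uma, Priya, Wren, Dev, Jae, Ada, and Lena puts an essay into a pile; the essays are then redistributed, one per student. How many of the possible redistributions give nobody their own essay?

14833

Let Aᵢ be the assignments in which student i gets their own essay. We want the size of the complement of A₁∪…∪A_8.
By inclusion–exclusion this is Σ_{j=0}^{8} (−1)^j C(8,j)·(8−j)!.
Computing: 40320 − 40320 + 20160 − 6720 + 1680 − 336 + 56 − 8 + 1 = 14833.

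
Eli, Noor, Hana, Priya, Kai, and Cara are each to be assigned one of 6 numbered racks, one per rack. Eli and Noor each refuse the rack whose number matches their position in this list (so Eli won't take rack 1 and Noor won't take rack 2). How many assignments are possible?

504

Let Aᵢ (for i ∈ {1, 2}) be the placements that put person i in their forbidden rack. Any j of these fix j positions, leaving (6−j)! ways to fill the rest, and there are C(2,j) ways to pick which j.
By inclusion–exclusion, the number of valid placements is Σ_{j=0}^{2} (−1)^j C(2,j)·(6−j)!.
Computing: 720 − 240 + 24 = 504.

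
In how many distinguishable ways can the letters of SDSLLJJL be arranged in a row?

1680

Letter multiplicities in SDSLLJJL: D×1, J×2, L×3, S×2.
The number of distinct arrangements is 8!/(3!·2!·2!) = 40320/24 = 1680.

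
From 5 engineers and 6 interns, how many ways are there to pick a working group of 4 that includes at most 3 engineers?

325

Split by how many engineers are chosen (0 through 3).
Sum: C(5,0)·C(6,4) + C(5,1)·C(6,3) + C(5,2)·C(6,2) + C(5,3)·C(6,1) = 15 + 100 + 150 + 60 = 325.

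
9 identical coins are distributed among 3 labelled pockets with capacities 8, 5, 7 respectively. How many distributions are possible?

41

Ignoring the caps, the number of non-negative solutions to x_1+…+x_3 = 9 is C(11,2) = 55.
Subtract solutions that violate a single cap (substitute x_i' = x_i − (cap_i+1)): x_1 ≥ 9 gives C(2,2) = 1; x_2 ≥ 6 gives C(5,2) = 10; x_3 ≥ 8 gives C(3,2) = 3. Together 14.
No two caps can be exceeded simultaneously, so the pair terms are all 0.
By inclusion–exclusion the count is 55 − 14 + 0 = 41.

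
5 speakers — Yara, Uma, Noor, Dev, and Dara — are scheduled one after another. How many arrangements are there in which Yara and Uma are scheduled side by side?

Treat {Yara, Uma} as a single unit. There are 4 units to order, and the pair itself can be ordered 2 ways.
That gives 2 × 4! = 2 × 24 = 48.

48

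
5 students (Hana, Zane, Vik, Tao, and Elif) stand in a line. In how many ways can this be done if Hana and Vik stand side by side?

48

Treat {Hana, Vik} as a single unit. There are 4 units to order, and the pair itself can be ordered 2 ways.
So the count is 2·(4)! = 48.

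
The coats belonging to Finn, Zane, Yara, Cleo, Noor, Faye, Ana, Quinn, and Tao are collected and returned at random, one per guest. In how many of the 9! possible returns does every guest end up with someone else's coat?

This is the derangement count D_9: permutations of 9 items with no fixed point.
By inclusion–exclusion this is Σ_{j=0}^{9} (−1)^j C(9,j)·(9−j)!.
Computing: 362880 − 362880 + 181440 − 60480 + 15120 − 3024 + 504 − 72 + 9 − 1 = 133496.

133496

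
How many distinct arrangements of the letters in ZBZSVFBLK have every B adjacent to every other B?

Treat the 2 copies of B as a single block. The multiset to arrange is then {BB, F, K, L, S, V, Z, Z}, 8 items in all.
That gives (8)!/(2!) = 20160 arrangements.

20160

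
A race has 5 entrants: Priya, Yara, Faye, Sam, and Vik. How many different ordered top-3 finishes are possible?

60

There are 5 choices for 1st place, 4 for 2nd, and 3 for 3rd.
That gives 5 × 4 × 3 = 60.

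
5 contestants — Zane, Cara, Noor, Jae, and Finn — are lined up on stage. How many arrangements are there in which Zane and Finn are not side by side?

There are 5! = 120 arrangements in all. If Zane and Finn are adjacent, merging them into one block gives 2·(4)! = 48 arrangements.
So 120 − 48 = 72 arrangements keep them apart.

72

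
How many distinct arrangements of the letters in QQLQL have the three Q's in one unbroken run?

Treat the 3 copies of Q as a single block. The multiset to arrange is then {QQQ, L, L}, 3 items in all.
That gives (3)!/(2!) = 3 arrangements.

3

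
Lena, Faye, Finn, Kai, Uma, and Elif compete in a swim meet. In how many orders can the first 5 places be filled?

This is an ordered selection of 5 from 6: P(6,5).
That gives 6 × 5 × 4 × 3 × 2 = 720.

720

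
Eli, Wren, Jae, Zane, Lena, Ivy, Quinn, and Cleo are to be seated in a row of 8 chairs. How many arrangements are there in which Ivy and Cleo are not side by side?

30240

There are 8! = 40320 arrangements in all. If Ivy and Cleo are adjacent, merging them into one block gives 2·(7)! = 10080 arrangements.
Complementary counting: 40320 − 10080 = 30240.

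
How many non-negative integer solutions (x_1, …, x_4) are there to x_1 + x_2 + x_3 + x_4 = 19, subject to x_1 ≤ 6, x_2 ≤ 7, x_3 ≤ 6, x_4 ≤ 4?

35

By stars and bars, unrestricted non-negative solutions to x_1+…+x_4 = 19 number C(19+3,3) = 1540.
Subtract solutions that violate a single cap (substitute x_i' = x_i − (cap_i+1)): x_1 ≥ 7 gives C(15,3) = 455; x_2 ≥ 8 gives C(14,3) = 364; x_3 ≥ 7 gives C(15,3) = 455; x_4 ≥ 5 gives C(17,3) = 680. Together 1954.
Add back pairs where two caps are both exceeded: 35 + 56 + 120 + 35 + 84 + 120 = 450.
Subtract triples: 0 + 0 + 1 + 0 = 1.
By inclusion–exclusion the count is 1540 − 1954 + 450 − 1 = 35.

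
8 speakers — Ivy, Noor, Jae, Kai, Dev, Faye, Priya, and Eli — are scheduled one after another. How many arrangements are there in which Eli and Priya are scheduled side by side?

Treat {Eli, Priya} as a single unit. There are 7 units to order, and the pair itself can be ordered 2 ways.
That gives 2 × 7! = 2 × 5040 = 10080.

10080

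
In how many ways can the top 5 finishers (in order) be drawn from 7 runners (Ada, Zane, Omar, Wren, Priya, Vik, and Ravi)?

This is an ordered selection of 5 from 7: P(7,5).
That gives 7 × 6 × 5 × 4 × 3 = 2520.

2520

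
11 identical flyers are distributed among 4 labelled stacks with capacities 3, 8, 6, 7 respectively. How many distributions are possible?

Ignoring the caps, the number of non-negative solutions to x_1+…+x_4 = 11 is C(14,3) = 364.
Subtract solutions that violate a single cap (substitute x_i' = x_i − (cap_i+1)): x_1 ≥ 4 gives C(10,3) = 120; x_2 ≥ 9 gives C(5,3) = 10; x_3 ≥ 7 gives C(7,3) = 35; x_4 ≥ 8 gives C(6,3) = 20. Together 185.
Add back pairs where two caps are both exceeded: 0 + 1 + 0 + 0 + 0 + 0 = 1.
By inclusion–exclusion the count is 364 − 185 + 1 = 180.

180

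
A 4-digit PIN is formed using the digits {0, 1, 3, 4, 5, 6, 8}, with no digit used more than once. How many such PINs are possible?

840

This is a permutation of 4 out of 7: P(7,4) = 7!/3!.
That product is 7 × 6 × 5 × 4 = 840.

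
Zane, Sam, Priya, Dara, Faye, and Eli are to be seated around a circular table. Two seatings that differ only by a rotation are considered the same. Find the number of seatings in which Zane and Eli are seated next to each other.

Glue Zane and Eli into a block (2 internal orders). Seating 5 units around a circle gives (4)! arrangements.
So 2 × (4)! = 2 × 24 = 48.

48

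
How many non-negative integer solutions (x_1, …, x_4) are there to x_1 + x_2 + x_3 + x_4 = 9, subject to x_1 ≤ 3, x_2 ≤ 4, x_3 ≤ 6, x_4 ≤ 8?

119

Ignoring the caps, the number of non-negative solutions to x_1+…+x_4 = 9 is C(12,3) = 220.
Subtract solutions that violate a single cap (substitute x_i' = x_i − (cap_i+1)): x_1 ≥ 4 gives C(8,3) = 56; x_2 ≥ 5 gives C(7,3) = 35; x_3 ≥ 7 gives C(5,3) = 10; x_4 ≥ 9 gives C(3,3) = 1. Together 102.
Add back pairs where two caps are both exceeded: 1 + 0 + 0 + 0 + 0 + 0 = 1.
By inclusion–exclusion the count is 220 − 102 + 1 = 119.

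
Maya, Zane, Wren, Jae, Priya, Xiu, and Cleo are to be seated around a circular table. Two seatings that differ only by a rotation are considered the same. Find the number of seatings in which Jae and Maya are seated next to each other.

Glue Jae and Maya into a block (2 internal orders). Seating 6 units around a circle gives (5)! arrangements.
So 2 × (5)! = 2 × 120 = 240.

240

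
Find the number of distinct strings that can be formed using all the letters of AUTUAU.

60

AUTUAU has 6 letters with A appearing twice and U appearing 3 times.
Dividing 6! = 720 by 3!·2! = 12 for the repeated letters gives 60.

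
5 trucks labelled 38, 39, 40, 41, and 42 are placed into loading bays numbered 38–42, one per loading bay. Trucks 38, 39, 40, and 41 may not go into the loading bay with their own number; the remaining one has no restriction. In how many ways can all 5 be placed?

53

Let Aᵢ (for 38 ≤ i ≤ 41) be the placements that put truck i in its forbidden loading bay. Any j of these fix j positions, leaving (5−j)! ways to fill the rest, and there are C(4,j) ways to pick which j.
By inclusion–exclusion, the number of valid placements is Σ_{j=0}^{4} (−1)^j C(4,j)·(5−j)!.
Computing: 120 − 96 + 36 − 8 + 1 = 53.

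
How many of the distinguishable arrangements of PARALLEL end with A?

With the last slot taken by A, it remains to arrange the other 7 letters (PRALLEL).
Those 7 letters have L appearing 3 times, giving (7)!/(3!) = 840.

840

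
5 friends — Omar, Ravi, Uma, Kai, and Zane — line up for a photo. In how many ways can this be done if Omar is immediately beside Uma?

Treat {Omar, Uma} as a single unit. There are 4 units to order, and the pair itself can be ordered 2 ways.
So the count is 2·(4)! = 48.

48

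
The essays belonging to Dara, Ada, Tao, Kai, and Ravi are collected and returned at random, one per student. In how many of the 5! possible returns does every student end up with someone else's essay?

Count assignments avoiding every fixed point. For any j of the 5 students fixed to their own essay, the other 5−j can be arranged in (5−j)! ways.
By inclusion–exclusion this is Σ_{j=0}^{5} (−1)^j C(5,j)·(5−j)!.
Computing: 120 − 120 + 60 − 20 + 5 − 1 = 44.

44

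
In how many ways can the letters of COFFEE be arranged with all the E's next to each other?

Treat the 2 copies of E as a single block. The multiset to arrange is then {EE, C, F, F, O}, 5 items in all.
That gives (5)!/(2!) = 60 arrangements.

60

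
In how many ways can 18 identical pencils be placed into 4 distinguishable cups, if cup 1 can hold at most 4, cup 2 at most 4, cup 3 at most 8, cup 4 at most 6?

By stars and bars, unrestricted non-negative solutions to x_1+…+x_4 = 18 number C(18+3,3) = 1330.
Subtract solutions that violate a single cap (substitute x_i' = x_i − (cap_i+1)): x_1 ≥ 5 gives C(16,3) = 560; x_2 ≥ 5 gives C(16,3) = 560; x_3 ≥ 9 gives C(12,3) = 220; x_4 ≥ 7 gives C(14,3) = 364. Together 1704.
Add back pairs where two caps are both exceeded: 165 + 35 + 84 + 35 + 84 + 10 = 413.
Subtract triples: 0 + 4 + 0 + 0 = 4.
By inclusion–exclusion the count is 1330 − 1704 + 413 − 4 = 35.

35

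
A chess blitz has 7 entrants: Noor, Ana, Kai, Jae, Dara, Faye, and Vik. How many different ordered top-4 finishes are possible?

This is an ordered selection of 4 from 7: P(7,4).
That gives 7 × 6 × 5 × 4 = 840.

840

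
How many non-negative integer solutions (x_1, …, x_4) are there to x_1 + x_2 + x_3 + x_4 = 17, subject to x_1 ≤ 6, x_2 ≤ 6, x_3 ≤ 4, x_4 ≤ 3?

Without the upper bounds there are C(20,3) = 1140 ways to split 17 among 4 variables.
Subtract solutions that violate a single cap (substitute x_i' = x_i − (cap_i+1)): x_1 ≥ 7 gives C(13,3) = 286; x_2 ≥ 7 gives C(13,3) = 286; x_3 ≥ 5 gives C(15,3) = 455; x_4 ≥ 4 gives C(16,3) = 560. Together 1587.
Add back pairs where two caps are both exceeded: 20 + 56 + 84 + 56 + 84 + 165 = 465.
Subtract triples: 0 + 0 + 4 + 4 = 8.
By inclusion–exclusion the count is 1140 − 1587 + 465 − 8 = 10.

10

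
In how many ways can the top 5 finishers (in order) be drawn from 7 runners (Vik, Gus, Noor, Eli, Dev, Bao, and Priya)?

2520

There are 7 choices for 1st place, 6 for 2nd, and so on down to 3 for position 5.
That gives 7 × 6 × 5 × 4 × 3 = 2520.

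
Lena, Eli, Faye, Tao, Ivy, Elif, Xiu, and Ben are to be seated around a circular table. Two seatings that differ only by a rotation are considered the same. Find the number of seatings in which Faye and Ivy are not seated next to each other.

3600

Without the restriction there are (7)! = 5040 seatings.
Those with Faye next to Ivy: fuse the pair into one unit and seat 7 units around a circle — 2·(6)! = 1440.
Subtracting, 5040 − 1440 = 3600.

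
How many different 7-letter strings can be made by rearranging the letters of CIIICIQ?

105

CIIICIQ has 7 letters with C appearing twice and I appearing 4 times.
Dividing 7! = 5040 by 4!·2! = 48 for the repeated letters gives 105.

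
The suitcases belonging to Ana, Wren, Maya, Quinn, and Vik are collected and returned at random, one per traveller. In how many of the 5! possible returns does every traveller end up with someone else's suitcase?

44

This is the derangement count D_5: permutations of 5 items with no fixed point.
By inclusion–exclusion this is Σ_{j=0}^{5} (−1)^j C(5,j)·(5−j)!.
Computing: 120 − 120 + 60 − 20 + 5 − 1 = 44.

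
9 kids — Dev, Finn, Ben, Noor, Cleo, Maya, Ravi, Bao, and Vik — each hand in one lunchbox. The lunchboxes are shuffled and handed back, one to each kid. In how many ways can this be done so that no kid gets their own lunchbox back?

133496

Let Aᵢ be the assignments in which kid i gets their own lunchbox. We want the size of the complement of A₁∪…∪A_9.
By inclusion–exclusion this is Σ_{j=0}^{9} (−1)^j C(9,j)·(9−j)!.
Computing: 362880 − 362880 + 181440 − 60480 + 15120 − 3024 + 504 − 72 + 9 − 1 = 133496.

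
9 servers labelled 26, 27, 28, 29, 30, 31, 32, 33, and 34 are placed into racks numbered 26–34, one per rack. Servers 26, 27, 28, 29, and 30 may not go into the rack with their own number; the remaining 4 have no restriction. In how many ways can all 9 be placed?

Let Aᵢ (for 26 ≤ i ≤ 30) be the placements that put server i in its forbidden rack. Any j of these fix j positions, leaving (9−j)! ways to fill the rest, and there are C(5,j) ways to pick which j.
By inclusion–exclusion, the number of valid placements is Σ_{j=0}^{5} (−1)^j C(5,j)·(9−j)!.
Computing: 362880 − 201600 + 50400 − 7200 + 600 − 24 = 205056.

205056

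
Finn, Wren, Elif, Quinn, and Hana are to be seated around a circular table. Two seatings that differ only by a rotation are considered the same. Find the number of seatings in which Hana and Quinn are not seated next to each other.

12

Without the restriction there are (4)! = 24 seatings.
Those with Hana next to Quinn: fuse the pair into one unit and seat 4 units around a circle — 2·(3)! = 12.
Subtracting, 24 − 12 = 12.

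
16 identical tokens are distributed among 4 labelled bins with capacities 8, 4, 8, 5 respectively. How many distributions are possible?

Ignoring the caps, the number of non-negative solutions to x_1+…+x_4 = 16 is C(19,3) = 969.
Subtract solutions that violate a single cap (substitute x_i' = x_i − (cap_i+1)): x_1 ≥ 9 gives C(10,3) = 120; x_2 ≥ 5 gives C(14,3) = 364; x_3 ≥ 9 gives C(10,3) = 120; x_4 ≥ 6 gives C(13,3) = 286. Together 890.
Add back pairs where two caps are both exceeded: 10 + 0 + 4 + 10 + 56 + 4 = 84.
By inclusion–exclusion the count is 969 − 890 + 84 = 163.

163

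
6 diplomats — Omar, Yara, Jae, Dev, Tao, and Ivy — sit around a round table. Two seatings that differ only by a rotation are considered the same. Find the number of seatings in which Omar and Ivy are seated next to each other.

Treat {Omar, Ivy} as one unit (2 internal orders) and seat the resulting 5 units around the table: (4)! circular arrangements.
So 2 × (4)! = 2 × 24 = 48.

48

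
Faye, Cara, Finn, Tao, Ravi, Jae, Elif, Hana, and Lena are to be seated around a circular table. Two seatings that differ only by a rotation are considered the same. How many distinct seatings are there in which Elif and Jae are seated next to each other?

10080

Treat {Elif, Jae} as one unit (2 internal orders) and seat the resulting 8 units around the table: (7)! circular arrangements.
So 2 × (7)! = 2 × 5040 = 10080.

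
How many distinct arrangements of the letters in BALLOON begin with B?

With the first slot taken by B, it remains to arrange the other 6 letters (ALLOON).
Those 6 letters have L appearing twice and O appearing twice, giving (6)!/(2!·2!) = 180.

180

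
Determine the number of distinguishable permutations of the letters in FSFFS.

10

Letter multiplicities in FSFFS: F×3, S×2.
Dividing 5! = 120 by 3!·2! = 12 for the repeated letters gives 10.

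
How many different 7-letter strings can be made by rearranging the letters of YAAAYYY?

The 7 letters of YAAAYYY have repeats: A appearing 3 times and Y appearing 4 times.
The number of distinct arrangements is 7!/(4!·3!) = 5040/144 = 35.

35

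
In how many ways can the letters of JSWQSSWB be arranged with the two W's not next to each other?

2520

There are 8!/(3!·2!) = 3360 arrangements of JSWQSSWB in total.
If the two W's are adjacent, glue them into one block, leaving 7 items to arrange: (7)!/(3!) = 840 ways.
Subtracting, 3360 − 840 = 2520 arrangements keep the W's apart.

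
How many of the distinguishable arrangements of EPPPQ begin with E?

4

Fix E in the first position and arrange the remaining 4 letters.
Those 4 letters have P appearing 3 times, giving (4)!/(3!) = 4.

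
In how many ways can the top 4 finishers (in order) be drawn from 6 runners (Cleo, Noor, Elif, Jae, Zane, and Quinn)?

This is an ordered selection of 4 from 6: P(6,4).
That gives 6 × 5 × 4 × 3 = 360.

360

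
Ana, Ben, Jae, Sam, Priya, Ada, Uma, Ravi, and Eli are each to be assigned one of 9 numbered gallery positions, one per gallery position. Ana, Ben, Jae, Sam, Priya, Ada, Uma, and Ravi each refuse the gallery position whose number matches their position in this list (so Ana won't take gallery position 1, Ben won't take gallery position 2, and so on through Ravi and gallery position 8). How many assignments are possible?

148329

Let Aᵢ (for 1 ≤ i ≤ 8) be the placements that put person i in their forbidden gallery position. Any j of these fix j positions, leaving (9−j)! ways to fill the rest, and there are C(8,j) ways to pick which j.
By inclusion–exclusion, the number of valid placements is Σ_{j=0}^{8} (−1)^j C(8,j)·(9−j)!.
Computing: 362880 − 322560 + 141120 − 40320 + 8400 − 1344 + 168 − 16 + 1 = 148329.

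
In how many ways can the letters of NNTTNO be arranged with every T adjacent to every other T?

20

Treat the 2 copies of T as a single block. The multiset to arrange is then {TT, N, N, N, O}, 5 items in all.
That gives (5)!/(3!) = 20 arrangements.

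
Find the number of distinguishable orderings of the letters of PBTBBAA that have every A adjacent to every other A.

Treat the 2 copies of A as a single block. The multiset to arrange is then {AA, B, B, B, P, T}, 6 items in all.
That gives (6)!/(3!) = 120 arrangements.

120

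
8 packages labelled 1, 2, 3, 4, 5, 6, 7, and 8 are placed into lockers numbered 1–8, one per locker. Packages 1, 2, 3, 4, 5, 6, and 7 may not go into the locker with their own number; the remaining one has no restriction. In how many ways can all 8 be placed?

Let Aᵢ (for 1 ≤ i ≤ 7) be the placements that put package i in its forbidden locker. Any j of these fix j positions, leaving (8−j)! ways to fill the rest, and there are C(7,j) ways to pick which j.
By inclusion–exclusion, the number of valid placements is Σ_{j=0}^{7} (−1)^j C(7,j)·(8−j)!.
Computing: 40320 − 35280 + 15120 − 4200 + 840 − 126 + 14 − 1 = 16687.

16687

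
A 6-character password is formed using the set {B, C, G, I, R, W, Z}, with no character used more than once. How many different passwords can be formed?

Choose and order 6 of the 7 symbols: the first character has 7 options, the next 6, and so on down to 2.
That product is 7 × 6 × 5 × 4 × 3 × 2 = 5040.

5040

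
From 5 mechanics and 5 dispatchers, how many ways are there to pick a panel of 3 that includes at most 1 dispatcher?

60

Split by how many dispatchers are chosen (0 through 1).
Sum: C(5,0)·C(5,3) + C(5,1)·C(5,2) = 10 + 50 = 60.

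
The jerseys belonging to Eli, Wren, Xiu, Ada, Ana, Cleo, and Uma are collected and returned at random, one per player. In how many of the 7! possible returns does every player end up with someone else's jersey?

This is the derangement count D_7: permutations of 7 items with no fixed point.
By inclusion–exclusion this is Σ_{j=0}^{7} (−1)^j C(7,j)·(7−j)!.
Computing: 5040 − 5040 + 2520 − 840 + 210 − 42 + 7 − 1 = 1854.

1854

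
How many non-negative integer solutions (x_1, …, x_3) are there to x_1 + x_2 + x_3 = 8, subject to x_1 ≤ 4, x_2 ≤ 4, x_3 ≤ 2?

Ignoring the caps, the number of non-negative solutions to x_1+…+x_3 = 8 is C(10,2) = 45.
Subtract solutions that violate a single cap (substitute x_i' = x_i − (cap_i+1)): x_1 ≥ 5 gives C(5,2) = 10; x_2 ≥ 5 gives C(5,2) = 10; x_3 ≥ 3 gives C(7,2) = 21. Together 41.
Add back pairs where two caps are both exceeded: 0 + 1 + 1 = 2.
By inclusion–exclusion the count is 45 − 41 + 2 = 6.

6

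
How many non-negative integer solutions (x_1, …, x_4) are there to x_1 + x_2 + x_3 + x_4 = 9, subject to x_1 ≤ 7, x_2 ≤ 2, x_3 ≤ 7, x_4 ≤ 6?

Ignoring the caps, the number of non-negative solutions to x_1+…+x_4 = 9 is C(12,3) = 220.
Subtract solutions that violate a single cap (substitute x_i' = x_i − (cap_i+1)): x_1 ≥ 8 gives C(4,3) = 4; x_2 ≥ 3 gives C(9,3) = 84; x_3 ≥ 8 gives C(4,3) = 4; x_4 ≥ 7 gives C(5,3) = 10. Together 102.
No two caps can be exceeded simultaneously, so the pair terms are all 0.
By inclusion–exclusion the count is 220 − 102 + 0 = 118.

118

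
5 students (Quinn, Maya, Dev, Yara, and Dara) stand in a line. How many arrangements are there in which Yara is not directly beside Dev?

72

There are 5! = 120 arrangements in all. If Yara and Dev are adjacent, merging them into one block gives 2·(4)! = 48 arrangements.
So 120 − 48 = 72 arrangements keep them apart.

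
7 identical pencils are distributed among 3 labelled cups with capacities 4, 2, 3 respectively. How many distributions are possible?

Ignoring the caps, the number of non-negative solutions to x_1+…+x_3 = 7 is C(9,2) = 36.
Subtract solutions that violate a single cap (substitute x_i' = x_i − (cap_i+1)): x_1 ≥ 5 gives C(4,2) = 6; x_2 ≥ 3 gives C(6,2) = 15; x_3 ≥ 4 gives C(5,2) = 10. Together 31.
Add back pairs where two caps are both exceeded: 0 + 0 + 1 = 1.
By inclusion–exclusion the count is 36 − 31 + 1 = 6.

6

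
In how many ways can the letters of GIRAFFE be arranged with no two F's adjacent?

1800

There are 7!/(2!) = 2520 arrangements of GIRAFFE in total.
Arrangements with the F's together: treat FF as one letter, giving (6)! = 720.
Subtracting, 2520 − 720 = 1800 arrangements keep the F's apart.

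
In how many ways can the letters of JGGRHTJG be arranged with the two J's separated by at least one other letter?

There are 8!/(3!·2!) = 3360 arrangements of JGGRHTJG in total.
If the two J's are adjacent, glue them into one block, leaving 7 items to arrange: (7)!/(3!) = 840 ways.
Hence 3360 − 840 = 2520.

2520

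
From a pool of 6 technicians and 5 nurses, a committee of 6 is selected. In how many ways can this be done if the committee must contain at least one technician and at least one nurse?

Total 6-person selections from all 11: C(11,6) = 462.
Subtract selections that omit an entire group: no technicians → C(5,6) = 0; no nurses → C(6,6) = 1.
Both groups omitted at once is impossible, so 462 − 1 = 461.

461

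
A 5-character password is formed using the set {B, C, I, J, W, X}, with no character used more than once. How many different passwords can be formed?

With no repetition, fill the 5 characters in order: 6 choices, then 5, down to 2.
That product is 6 × 5 × 4 × 3 × 2 = 720.

720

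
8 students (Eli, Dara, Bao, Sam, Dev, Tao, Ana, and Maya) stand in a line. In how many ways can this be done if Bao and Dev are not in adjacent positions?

30240

There are 8! = 40320 arrangements in all. If Bao and Dev are adjacent, merging them into one block gives 2·(7)! = 10080 arrangements.
So 40320 − 10080 = 30240 arrangements keep them apart.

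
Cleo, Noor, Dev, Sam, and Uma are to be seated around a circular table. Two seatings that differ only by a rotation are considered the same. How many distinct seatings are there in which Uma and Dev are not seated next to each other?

12

Without the restriction there are (4)! = 24 seatings.
Seatings with Uma beside Dev: treat them as a block with 2 internal orders, giving 2 × (3)! = 12.
Subtracting, 24 − 12 = 12.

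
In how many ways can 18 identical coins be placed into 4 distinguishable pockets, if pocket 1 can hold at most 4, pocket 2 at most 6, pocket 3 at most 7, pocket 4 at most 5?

Without the upper bounds there are C(21,3) = 1330 ways to split 18 among 4 pockets.
Subtract solutions that violate a single cap (substitute x_i' = x_i − (cap_i+1)): x_1 ≥ 5 gives C(16,3) = 560; x_2 ≥ 7 gives C(14,3) = 364; x_3 ≥ 8 gives C(13,3) = 286; x_4 ≥ 6 gives C(15,3) = 455. Together 1665.
Add back pairs where two caps are both exceeded: 84 + 56 + 120 + 20 + 56 + 35 = 371.
Subtract triples: 0 + 1 + 0 + 0 = 1.
By inclusion–exclusion the count is 1330 − 1665 + 371 − 1 = 35.

35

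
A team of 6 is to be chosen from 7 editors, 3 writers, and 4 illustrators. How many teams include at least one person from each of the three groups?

2331

Unrestricted: C(14,6) = 3003 ways to pick any 6 of the 14.
Subtract selections that omit an entire group: no editors → C(7,6) = 7; no writers → C(11,6) = 462; no illustrators → C(10,6) = 210.
Add back selections omitting two groups (i.e. drawn from a single group): C(7,6) + C(3,6) + C(4,6) = 7.
By inclusion–exclusion: 3003 − 679 + 7 = 2331.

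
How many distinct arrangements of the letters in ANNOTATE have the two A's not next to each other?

Total arrangements of ANNOTATE: 8!/(2!·2!·2!) = 5040.
Arrangements with the A's together: treat AA as one letter, giving (7)!/(2!·2!) = 1260.
Subtracting, 5040 − 1260 = 3780 arrangements keep the A's apart.

3780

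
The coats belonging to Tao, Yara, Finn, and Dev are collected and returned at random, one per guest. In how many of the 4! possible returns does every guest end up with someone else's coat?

Count assignments avoiding every fixed point. For any j of the 4 guests fixed to their own coat, the other 4−j can be arranged in (4−j)! ways.
By inclusion–exclusion this is Σ_{j=0}^{4} (−1)^j C(4,j)·(4−j)!.
Computing: 24 − 24 + 12 − 4 + 1 = 9.

9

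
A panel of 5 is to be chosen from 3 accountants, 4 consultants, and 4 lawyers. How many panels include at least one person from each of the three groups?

364

Total 5-person selections from all 11: C(11,5) = 462.
Subtract selections that omit an entire group: no accountants → C(8,5) = 56; no consultants → C(7,5) = 21; no lawyers → C(7,5) = 21.
Add back selections omitting two groups (i.e. drawn from a single group): C(3,5) + C(4,5) + C(4,5) = 0.
By inclusion–exclusion: 462 − 98 + 0 = 364.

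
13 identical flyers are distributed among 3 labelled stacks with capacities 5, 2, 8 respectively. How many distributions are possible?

Without the upper bounds there are C(15,2) = 105 ways to split 13 among 3 stacks.
Subtract solutions that violate a single cap (substitute x_i' = x_i − (cap_i+1)): x_1 ≥ 6 gives C(9,2) = 36; x_2 ≥ 3 gives C(12,2) = 66; x_3 ≥ 9 gives C(6,2) = 15. Together 117.
Add back pairs where two caps are both exceeded: 15 + 0 + 3 = 18.
By inclusion–exclusion the count is 105 − 117 + 18 = 6.

6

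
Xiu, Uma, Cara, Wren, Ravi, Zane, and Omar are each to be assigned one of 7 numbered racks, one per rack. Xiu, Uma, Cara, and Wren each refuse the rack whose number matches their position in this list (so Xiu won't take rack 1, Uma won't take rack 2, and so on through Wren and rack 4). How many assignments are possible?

2790

Let Aᵢ (for 1 ≤ i ≤ 4) be the placements that put person i in their forbidden rack. Any j of these fix j positions, leaving (7−j)! ways to fill the rest, and there are C(4,j) ways to pick which j.
By inclusion–exclusion, the number of valid placements is Σ_{j=0}^{4} (−1)^j C(4,j)·(7−j)!.
Computing: 5040 − 2880 + 720 − 96 + 6 = 2790.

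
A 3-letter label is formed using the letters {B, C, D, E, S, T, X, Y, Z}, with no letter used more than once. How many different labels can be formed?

504

With no repetition, fill the 3 letters in order: 9 choices, then 8, down to 7.
9 × 8 × 7 = 504.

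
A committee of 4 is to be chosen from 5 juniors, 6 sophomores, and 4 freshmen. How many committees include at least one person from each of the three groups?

Total 4-person selections from all 15: C(15,4) = 1365.
Selections missing a whole group: no juniors → C(10,4) = 210; no sophomores → C(9,4) = 126; no freshmen → C(11,4) = 330.
Add back selections omitting two groups (i.e. drawn from a single group): C(5,4) + C(6,4) + C(4,4) = 21.
By inclusion–exclusion: 1365 − 666 + 21 = 720.

720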